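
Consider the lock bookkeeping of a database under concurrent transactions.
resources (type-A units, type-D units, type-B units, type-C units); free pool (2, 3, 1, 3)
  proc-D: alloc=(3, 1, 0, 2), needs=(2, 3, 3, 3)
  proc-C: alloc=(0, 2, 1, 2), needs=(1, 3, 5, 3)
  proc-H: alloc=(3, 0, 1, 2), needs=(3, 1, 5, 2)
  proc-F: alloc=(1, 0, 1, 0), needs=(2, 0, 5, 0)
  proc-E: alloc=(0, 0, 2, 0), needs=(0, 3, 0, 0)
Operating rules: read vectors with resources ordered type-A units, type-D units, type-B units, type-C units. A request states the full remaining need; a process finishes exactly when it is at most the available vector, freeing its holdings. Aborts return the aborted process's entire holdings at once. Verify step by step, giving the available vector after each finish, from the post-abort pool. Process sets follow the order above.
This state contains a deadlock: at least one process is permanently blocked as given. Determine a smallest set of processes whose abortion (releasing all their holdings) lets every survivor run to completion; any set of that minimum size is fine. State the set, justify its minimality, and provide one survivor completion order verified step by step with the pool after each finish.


The answer: abort proc-C and proc-F.
Key observation: no ordering could ever have run proc-H before the abort of proc-C and proc-F; with (1, 2, 2, 2) back in the pool it fits at step 3.
Why nothing smaller works — every single abort fails: proc-D alone leaves proc-C blocked (short on type-B units); proc-C alone leaves proc-H blocked (short on type-B units); proc-H alone leaves proc-C blocked (short on type-B units); proc-F alone leaves proc-C blocked (short on type-B units); proc-E alone leaves proc-C blocked (short on type-B units).
One survivor order: proc-D, proc-E, proc-H. Step-by-step check (post-abort pool first):
  pool = (3, 5, 3, 5)
  proc-D: need (2, 3, 3, 3) fits (3, 5, 3, 5); releases (3, 1, 0, 2), pool now (6, 6, 3, 7)
  proc-E: need (0, 3, 0, 0) fits (6, 6, 3, 7); releases (0, 0, 2, 0), pool now (6, 6, 5, 7)
  proc-H: need (3, 1, 5, 2) fits (6, 6, 5, 7); releases (3, 0, 1, 2), pool now (9, 6, 6, 9)


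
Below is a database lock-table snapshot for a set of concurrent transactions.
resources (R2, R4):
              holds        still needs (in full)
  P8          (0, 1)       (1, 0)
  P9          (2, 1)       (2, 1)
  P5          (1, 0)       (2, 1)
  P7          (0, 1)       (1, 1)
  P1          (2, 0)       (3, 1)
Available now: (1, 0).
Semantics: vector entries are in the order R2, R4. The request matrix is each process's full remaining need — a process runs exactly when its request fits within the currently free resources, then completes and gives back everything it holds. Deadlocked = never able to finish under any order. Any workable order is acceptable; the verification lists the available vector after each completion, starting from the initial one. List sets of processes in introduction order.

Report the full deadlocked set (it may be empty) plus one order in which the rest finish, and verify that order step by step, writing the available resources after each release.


The deadlocked set is P9, P5 and P1.
Key observation: after P8, P7 complete, (1, 2) is the best the pool ever gets, yet each leftover process wants more R2.
One completion order for the rest: P8, P7. Step-by-step check:
  pool = (1, 0)
  run P8 (needs (1, 0), free (1, 0)); after release of (0, 1) the pool is (1, 1)
  run P7 (needs (1, 1), free (1, 1)); after release of (0, 1) the pool is (1, 2)
The blocked processes can never fit:
  blocked: P9 wants (2, 1), pool (1, 2) — not enough R2
  blocked: P5 wants (2, 1), pool (1, 2) — not enough R2
  blocked: P1 wants (3, 1), pool (1, 2) — not enough R2


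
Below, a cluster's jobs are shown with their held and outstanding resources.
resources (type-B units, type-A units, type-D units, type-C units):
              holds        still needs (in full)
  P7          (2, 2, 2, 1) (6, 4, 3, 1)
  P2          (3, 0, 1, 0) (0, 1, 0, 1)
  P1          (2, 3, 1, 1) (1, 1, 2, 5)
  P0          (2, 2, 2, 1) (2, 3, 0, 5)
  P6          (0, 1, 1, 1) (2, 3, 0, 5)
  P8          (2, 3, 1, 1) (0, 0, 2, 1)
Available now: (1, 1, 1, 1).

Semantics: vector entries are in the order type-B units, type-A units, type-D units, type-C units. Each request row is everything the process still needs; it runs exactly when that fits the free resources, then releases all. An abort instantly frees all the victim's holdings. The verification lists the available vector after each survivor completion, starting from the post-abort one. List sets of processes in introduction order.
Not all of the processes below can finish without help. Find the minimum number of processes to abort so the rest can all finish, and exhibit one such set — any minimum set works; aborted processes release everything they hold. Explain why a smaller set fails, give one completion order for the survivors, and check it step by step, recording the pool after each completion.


Minimum abort set: P0 and P6.
Key observation: P1 was stuck for good until P0 and P6 gave back (2, 3, 3, 2); in the order shown it finishes at step 4.
Why nothing smaller works — every single abort fails: P7 alone leaves P1 blocked (short on type-C units); P2 alone leaves P1 blocked (short on type-C units); P1 alone leaves P0 blocked (short on type-C units); P0 alone leaves P1 blocked (short on type-C units); P6 alone leaves P1 blocked (short on type-C units); P8 alone leaves P1 blocked (short on type-C units).
Survivors finish in the order: P2, P7, P8, P1. Verifying each step (pool after the aborts first):
  pool = (3, 4, 4, 3)
  run P2 (needs (0, 1, 0, 1), free (3, 4, 4, 3)); after release of (3, 0, 1, 0) the pool is (6, 4, 5, 3)
  run P7 (needs (6, 4, 3, 1), free (6, 4, 5, 3)); after release of (2, 2, 2, 1) the pool is (8, 6, 7, 4)
  run P8 (needs (0, 0, 2, 1), free (8, 6, 7, 4)); after release of (2, 3, 1, 1) the pool is (10, 9, 8, 5)
  run P1 (needs (1, 1, 2, 5), free (10, 9, 8, 5)); after release of (2, 3, 1, 1) the pool is (12, 12, 9, 6)


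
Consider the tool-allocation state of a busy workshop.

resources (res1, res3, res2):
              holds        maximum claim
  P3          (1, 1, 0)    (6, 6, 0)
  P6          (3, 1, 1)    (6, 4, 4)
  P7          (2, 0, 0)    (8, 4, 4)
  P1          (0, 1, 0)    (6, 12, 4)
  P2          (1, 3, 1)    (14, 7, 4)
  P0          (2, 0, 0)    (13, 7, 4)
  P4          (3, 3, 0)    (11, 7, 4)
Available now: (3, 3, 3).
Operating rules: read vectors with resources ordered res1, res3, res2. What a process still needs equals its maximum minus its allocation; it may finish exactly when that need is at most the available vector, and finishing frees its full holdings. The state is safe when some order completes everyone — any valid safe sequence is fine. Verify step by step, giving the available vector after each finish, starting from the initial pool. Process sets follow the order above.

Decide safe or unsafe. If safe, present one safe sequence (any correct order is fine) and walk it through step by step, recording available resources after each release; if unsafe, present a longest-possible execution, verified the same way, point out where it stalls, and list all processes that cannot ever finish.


SAFE. One safe sequence: P6, P7, P4, P0, P3, P2, P1.
Key observation: at P6 the run first touches a limit — (3, 3, 3) against (3, 3, 3), exact on a resource it actually requests.
Verifying each step:
  pool = (3, 3, 3)
  P6 needs (3, 3, 3) <= (3, 3, 3) -> finishes; pool += (3, 1, 1) = (6, 4, 4)
  P7 needs (6, 4, 4) <= (6, 4, 4) -> finishes; pool += (2, 0, 0) = (8, 4, 4)
  P4 needs (8, 4, 4) <= (8, 4, 4) -> finishes; pool += (3, 3, 0) = (11, 7, 4)
  P0 needs (11, 7, 4) <= (11, 7, 4) -> finishes; pool += (2, 0, 0) = (13, 7, 4)
  P3 needs (5, 5, 0) <= (13, 7, 4) -> finishes; pool += (1, 1, 0) = (14, 8, 4)
  P2 needs (13, 4, 3) <= (14, 8, 4) -> finishes; pool += (1, 3, 1) = (15, 11, 5)
  P1 needs (6, 11, 4) <= (15, 11, 5) -> finishes; pool += (0, 1, 0) = (15, 12, 5)


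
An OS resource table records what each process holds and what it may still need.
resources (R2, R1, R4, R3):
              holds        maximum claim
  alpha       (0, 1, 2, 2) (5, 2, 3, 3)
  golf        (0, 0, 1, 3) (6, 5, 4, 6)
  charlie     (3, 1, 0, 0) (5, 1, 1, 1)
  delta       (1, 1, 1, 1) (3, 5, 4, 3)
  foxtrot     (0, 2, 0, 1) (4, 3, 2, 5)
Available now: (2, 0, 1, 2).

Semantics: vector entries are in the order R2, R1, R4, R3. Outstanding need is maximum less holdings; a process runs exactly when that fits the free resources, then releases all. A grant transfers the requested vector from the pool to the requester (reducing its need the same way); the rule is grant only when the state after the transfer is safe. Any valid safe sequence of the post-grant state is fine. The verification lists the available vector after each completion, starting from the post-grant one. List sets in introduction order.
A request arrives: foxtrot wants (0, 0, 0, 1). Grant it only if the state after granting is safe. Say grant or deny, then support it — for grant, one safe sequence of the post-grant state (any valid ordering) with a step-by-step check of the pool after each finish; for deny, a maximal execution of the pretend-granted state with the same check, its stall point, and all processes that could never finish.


GRANT — the state after the grant stays safe, e.g. via charlie, alpha, foxtrot, delta, golf.
Key observation: with (2, 0, 1, 1) left after the transfer, charlie can run at once — the state stays safe.
Step-by-step check of the post-grant state:
  pool = (2, 0, 1, 1)
  charlie needs (2, 0, 1, 1) <= (2, 0, 1, 1) -> finishes; pool += (3, 1, 0, 0) = (5, 1, 1, 1)
  alpha needs (5, 1, 1, 1) <= (5, 1, 1, 1) -> finishes; pool += (0, 1, 2, 2) = (5, 2, 3, 3)
  foxtrot needs (4, 1, 2, 3) <= (5, 2, 3, 3) -> finishes; pool += (0, 2, 0, 2) = (5, 4, 3, 5)
  delta needs (2, 4, 3, 2) <= (5, 4, 3, 5) -> finishes; pool += (1, 1, 1, 1) = (6, 5, 4, 6)
  golf needs (6, 5, 3, 3) <= (6, 5, 4, 6) -> finishes; pool += (0, 0, 1, 3) = (6, 5, 5, 9)


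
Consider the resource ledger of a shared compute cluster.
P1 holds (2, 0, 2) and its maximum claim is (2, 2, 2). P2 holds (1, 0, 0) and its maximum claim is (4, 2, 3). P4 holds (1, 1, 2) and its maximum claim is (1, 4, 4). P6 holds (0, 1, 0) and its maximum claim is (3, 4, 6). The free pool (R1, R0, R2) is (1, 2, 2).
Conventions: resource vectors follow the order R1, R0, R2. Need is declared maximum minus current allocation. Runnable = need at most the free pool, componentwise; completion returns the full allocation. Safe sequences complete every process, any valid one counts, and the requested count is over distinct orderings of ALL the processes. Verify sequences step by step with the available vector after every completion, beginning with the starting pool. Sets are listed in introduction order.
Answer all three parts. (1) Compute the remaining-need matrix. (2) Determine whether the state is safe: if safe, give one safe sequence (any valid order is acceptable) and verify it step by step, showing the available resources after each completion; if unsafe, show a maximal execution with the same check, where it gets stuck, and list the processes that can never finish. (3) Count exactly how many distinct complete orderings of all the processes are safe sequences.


(1) Outstanding need per process (order R1, R0, R2):
  P1: (0, 2, 0)
  P2: (3, 2, 3)
  P4: (0, 3, 2)
  P6: (3, 3, 6)
(2) UNSAFE — no complete ordering exists.
Key observation: after P1, P2 complete, (4, 2, 4) is the best the pool ever gets, yet each leftover process wants more R0.
Going as far as possible: P1, P2; after that, nothing fits. Verifying each step:
  pool = (1, 2, 2)
  P1: need (0, 2, 0) fits (1, 2, 2); releases (2, 0, 2), pool now (3, 2, 4)
  P2: need (3, 2, 3) fits (3, 2, 4); releases (1, 0, 0), pool now (4, 2, 4)
  P4 cannot run: need (0, 3, 2) vs free (4, 2, 4) (insufficient R0)
  P6 cannot run: need (3, 3, 6) vs free (4, 2, 4) (insufficient R0 and R2)
Processes that can never finish: P4 and P6.
(3) The exact count: 0 of the possible complete orderings are safe sequences.


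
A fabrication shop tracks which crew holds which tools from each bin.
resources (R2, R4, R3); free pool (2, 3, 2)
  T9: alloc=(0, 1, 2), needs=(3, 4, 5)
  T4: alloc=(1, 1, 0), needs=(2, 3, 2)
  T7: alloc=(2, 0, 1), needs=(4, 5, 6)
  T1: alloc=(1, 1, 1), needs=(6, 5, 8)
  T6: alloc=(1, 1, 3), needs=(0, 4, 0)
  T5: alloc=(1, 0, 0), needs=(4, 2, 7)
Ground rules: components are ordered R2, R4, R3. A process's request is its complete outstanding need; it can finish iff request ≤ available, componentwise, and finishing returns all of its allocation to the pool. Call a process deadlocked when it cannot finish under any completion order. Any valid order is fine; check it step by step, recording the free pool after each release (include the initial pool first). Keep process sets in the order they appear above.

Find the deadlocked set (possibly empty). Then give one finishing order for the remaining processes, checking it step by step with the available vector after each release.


The deadlocked set is empty.
Key observation: starting with T4, each completion frees enough for the next — no one is permanently blocked.
A valid finishing order for the others: T4, T6, T9, T7, T1, T5. Verifying each step:
  pool = (2, 3, 2)
  run T4 (needs (2, 3, 2), free (2, 3, 2)); after release of (1, 1, 0) the pool is (3, 4, 2)
  run T6 (needs (0, 4, 0), free (3, 4, 2)); after release of (1, 1, 3) the pool is (4, 5, 5)
  run T9 (needs (3, 4, 5), free (4, 5, 5)); after release of (0, 1, 2) the pool is (4, 6, 7)
  run T7 (needs (4, 5, 6), free (4, 6, 7)); after release of (2, 0, 1) the pool is (6, 6, 8)
  run T1 (needs (6, 5, 8), free (6, 6, 8)); after release of (1, 1, 1) the pool is (7, 7, 9)
  run T5 (needs (4, 2, 7), free (7, 7, 9)); after release of (1, 0, 0) the pool is (8, 7, 9)


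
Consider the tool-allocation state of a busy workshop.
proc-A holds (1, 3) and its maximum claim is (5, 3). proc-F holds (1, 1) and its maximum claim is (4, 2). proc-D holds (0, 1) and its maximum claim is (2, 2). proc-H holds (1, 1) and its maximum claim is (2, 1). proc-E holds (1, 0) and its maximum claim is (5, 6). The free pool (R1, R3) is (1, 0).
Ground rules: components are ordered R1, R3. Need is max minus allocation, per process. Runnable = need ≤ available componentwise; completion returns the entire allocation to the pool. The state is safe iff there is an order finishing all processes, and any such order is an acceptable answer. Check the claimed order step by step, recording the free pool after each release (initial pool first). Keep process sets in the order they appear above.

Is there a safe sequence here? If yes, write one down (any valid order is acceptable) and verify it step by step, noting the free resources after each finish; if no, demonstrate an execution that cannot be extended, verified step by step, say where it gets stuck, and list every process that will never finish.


UNSAFE.
Key observation: R1 is the bottleneck — with proc-H, proc-D done the pool holds (2, 2), short of every remaining need.
The run proc-H, proc-D cannot be extended any further. Step-by-step check:
  pool = (1, 0)
  run proc-H (needs (1, 0), free (1, 0)); after release of (1, 1) the pool is (2, 1)
  run proc-D (needs (2, 1), free (2, 1)); after release of (0, 1) the pool is (2, 2)
  proc-A cannot run: need (4, 0) vs free (2, 2) (insufficient R1)
  proc-F cannot run: need (3, 1) vs free (2, 2) (insufficient R1)
  proc-E cannot run: need (4, 6) vs free (2, 2) (insufficient R1 and R3)
Processes that can never finish: proc-A, proc-F and proc-E.


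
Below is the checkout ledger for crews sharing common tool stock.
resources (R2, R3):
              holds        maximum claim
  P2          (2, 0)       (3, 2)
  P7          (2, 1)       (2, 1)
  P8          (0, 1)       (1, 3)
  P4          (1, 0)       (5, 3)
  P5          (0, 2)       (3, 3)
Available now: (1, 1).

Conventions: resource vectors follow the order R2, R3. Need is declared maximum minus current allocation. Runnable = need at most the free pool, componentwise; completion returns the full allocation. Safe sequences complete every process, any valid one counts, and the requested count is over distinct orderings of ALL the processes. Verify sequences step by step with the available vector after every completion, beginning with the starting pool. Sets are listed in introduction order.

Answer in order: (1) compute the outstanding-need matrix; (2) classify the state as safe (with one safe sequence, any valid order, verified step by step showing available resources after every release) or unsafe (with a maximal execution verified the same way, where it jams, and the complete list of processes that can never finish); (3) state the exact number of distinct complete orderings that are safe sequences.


(1) Need matrix, components ordered R2, R3:
  P2: (1, 2)
  P7: (0, 0)
  P8: (1, 2)
  P4: (4, 3)
  P5: (3, 1)
(2) SAFE, for example via the order P7, P2, P8, P4, P5.
Key observation: reading the order forward, P2 is the first process whose need (1, 2) meets the free pool (3, 2) exactly on a resource it requests.
Step-by-step check:
  pool = (1, 1)
  P7 needs (0, 0) <= (1, 1) -> finishes; pool += (2, 1) = (3, 2)
  P2 needs (1, 2) <= (3, 2) -> finishes; pool += (2, 0) = (5, 2)
  P8 needs (1, 2) <= (5, 2) -> finishes; pool += (0, 1) = (5, 3)
  P4 needs (4, 3) <= (5, 3) -> finishes; pool += (1, 0) = (6, 3)
  P5 needs (3, 1) <= (6, 3) -> finishes; pool += (0, 2) = (6, 5)
(3) Exactly 10 of the possible complete orderings are safe sequences.


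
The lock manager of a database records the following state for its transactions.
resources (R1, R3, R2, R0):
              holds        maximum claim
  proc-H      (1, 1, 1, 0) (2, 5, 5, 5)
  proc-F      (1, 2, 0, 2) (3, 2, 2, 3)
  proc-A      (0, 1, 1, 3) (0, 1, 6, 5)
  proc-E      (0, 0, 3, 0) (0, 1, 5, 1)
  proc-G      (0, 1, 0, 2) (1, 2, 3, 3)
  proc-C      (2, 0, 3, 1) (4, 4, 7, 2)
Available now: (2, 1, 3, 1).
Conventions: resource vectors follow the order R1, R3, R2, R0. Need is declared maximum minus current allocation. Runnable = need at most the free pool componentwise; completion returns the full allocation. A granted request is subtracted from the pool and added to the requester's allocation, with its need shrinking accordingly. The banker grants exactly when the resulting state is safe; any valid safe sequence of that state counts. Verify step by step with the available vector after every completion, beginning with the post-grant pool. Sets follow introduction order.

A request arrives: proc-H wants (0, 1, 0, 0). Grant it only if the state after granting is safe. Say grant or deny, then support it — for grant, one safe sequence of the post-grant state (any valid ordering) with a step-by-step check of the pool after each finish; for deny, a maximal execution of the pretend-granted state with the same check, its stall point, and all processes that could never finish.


GRANT. The post-grant state is safe; one safe sequence: proc-F, proc-E, proc-A, proc-H, proc-C, proc-G.
Key observation: post-grant, (2, 0, 3, 1) remains, and an order beginning with proc-F completes everyone.
Verifying the post-grant state step by step:
  pool = (2, 0, 3, 1)
  run proc-F (needs (2, 0, 2, 1), free (2, 0, 3, 1)); after release of (1, 2, 0, 2) the pool is (3, 2, 3, 3)
  run proc-E (needs (0, 1, 2, 1), free (3, 2, 3, 3)); after release of (0, 0, 3, 0) the pool is (3, 2, 6, 3)
  run proc-A (needs (0, 0, 5, 2), free (3, 2, 6, 3)); after release of (0, 1, 1, 3) the pool is (3, 3, 7, 6)
  run proc-H (needs (1, 3, 4, 5), free (3, 3, 7, 6)); after release of (1, 2, 1, 0) the pool is (4, 5, 8, 6)
  run proc-C (needs (2, 4, 4, 1), free (4, 5, 8, 6)); after release of (2, 0, 3, 1) the pool is (6, 5, 11, 7)
  run proc-G (needs (1, 1, 3, 1), free (6, 5, 11, 7)); after release of (0, 1, 0, 2) the pool is (6, 6, 11, 9)


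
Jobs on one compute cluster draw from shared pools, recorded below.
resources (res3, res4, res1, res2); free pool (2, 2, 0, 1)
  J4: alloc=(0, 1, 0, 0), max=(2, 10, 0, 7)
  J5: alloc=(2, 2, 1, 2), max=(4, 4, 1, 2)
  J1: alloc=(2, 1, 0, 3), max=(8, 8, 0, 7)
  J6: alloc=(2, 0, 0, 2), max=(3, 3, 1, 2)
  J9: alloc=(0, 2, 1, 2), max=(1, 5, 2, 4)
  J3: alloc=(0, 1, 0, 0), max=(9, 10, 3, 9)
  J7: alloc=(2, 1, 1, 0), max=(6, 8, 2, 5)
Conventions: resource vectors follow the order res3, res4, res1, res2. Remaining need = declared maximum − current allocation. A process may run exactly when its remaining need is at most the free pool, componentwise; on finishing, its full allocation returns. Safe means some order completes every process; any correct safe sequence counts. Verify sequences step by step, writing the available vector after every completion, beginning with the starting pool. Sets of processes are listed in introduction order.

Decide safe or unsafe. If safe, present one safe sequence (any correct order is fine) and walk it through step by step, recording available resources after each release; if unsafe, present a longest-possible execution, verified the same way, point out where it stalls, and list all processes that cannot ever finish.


The state is UNSAFE.
Key observation: res4 is the bottleneck — with J5, J6, J9 done the pool holds (6, 6, 2, 7), short of every remaining need.
The run J5, J6, J9 cannot be extended any further. Walking it through:
  pool = (2, 2, 0, 1)
  J5: need (2, 2, 0, 0) fits (2, 2, 0, 1); releases (2, 2, 1, 2), pool now (4, 4, 1, 3)
  J6: need (1, 3, 1, 0) fits (4, 4, 1, 3); releases (2, 0, 0, 2), pool now (6, 4, 1, 5)
  J9: need (1, 3, 1, 2) fits (6, 4, 1, 5); releases (0, 2, 1, 2), pool now (6, 6, 2, 7)
  blocked: J4 wants (2, 9, 0, 7), pool (6, 6, 2, 7) — not enough res4
  blocked: J1 wants (6, 7, 0, 4), pool (6, 6, 2, 7) — not enough res4
  blocked: J3 wants (9, 9, 3, 9), pool (6, 6, 2, 7) — not enough res3, res4, res1 and res2
  blocked: J7 wants (4, 7, 1, 5), pool (6, 6, 2, 7) — not enough res4
Never able to finish: J4, J1, J3 and J7.


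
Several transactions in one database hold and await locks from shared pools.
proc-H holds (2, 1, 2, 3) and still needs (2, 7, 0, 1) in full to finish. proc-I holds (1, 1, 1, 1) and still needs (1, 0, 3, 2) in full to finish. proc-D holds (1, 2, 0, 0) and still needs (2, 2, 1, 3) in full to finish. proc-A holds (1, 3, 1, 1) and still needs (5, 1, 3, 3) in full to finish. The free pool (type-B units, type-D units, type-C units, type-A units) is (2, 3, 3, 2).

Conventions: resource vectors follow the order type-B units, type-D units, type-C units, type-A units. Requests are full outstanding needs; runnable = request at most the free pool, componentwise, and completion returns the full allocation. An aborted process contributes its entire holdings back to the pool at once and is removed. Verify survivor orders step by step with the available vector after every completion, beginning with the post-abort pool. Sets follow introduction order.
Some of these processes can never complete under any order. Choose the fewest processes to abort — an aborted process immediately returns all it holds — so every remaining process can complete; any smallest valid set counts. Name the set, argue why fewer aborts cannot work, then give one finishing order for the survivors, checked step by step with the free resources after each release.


Abort proc-A.
Key observation: the deadlocked proc-H becomes finishable only because proc-A released (1, 3, 1, 1); it completes at step 3 below.
Why nothing smaller works: aborting no one leaves the state deadlocked as given.
Survivors finish in the order: proc-D, proc-I, proc-H. Walking it through (pool after the aborts first):
  pool = (3, 6, 4, 3)
  proc-D needs (2, 2, 1, 3) <= (3, 6, 4, 3) -> finishes; pool += (1, 2, 0, 0) = (4, 8, 4, 3)
  proc-I needs (1, 0, 3, 2) <= (4, 8, 4, 3) -> finishes; pool += (1, 1, 1, 1) = (5, 9, 5, 4)
  proc-H needs (2, 7, 0, 1) <= (5, 9, 5, 4) -> finishes; pool += (2, 1, 2, 3) = (7, 10, 7, 7)


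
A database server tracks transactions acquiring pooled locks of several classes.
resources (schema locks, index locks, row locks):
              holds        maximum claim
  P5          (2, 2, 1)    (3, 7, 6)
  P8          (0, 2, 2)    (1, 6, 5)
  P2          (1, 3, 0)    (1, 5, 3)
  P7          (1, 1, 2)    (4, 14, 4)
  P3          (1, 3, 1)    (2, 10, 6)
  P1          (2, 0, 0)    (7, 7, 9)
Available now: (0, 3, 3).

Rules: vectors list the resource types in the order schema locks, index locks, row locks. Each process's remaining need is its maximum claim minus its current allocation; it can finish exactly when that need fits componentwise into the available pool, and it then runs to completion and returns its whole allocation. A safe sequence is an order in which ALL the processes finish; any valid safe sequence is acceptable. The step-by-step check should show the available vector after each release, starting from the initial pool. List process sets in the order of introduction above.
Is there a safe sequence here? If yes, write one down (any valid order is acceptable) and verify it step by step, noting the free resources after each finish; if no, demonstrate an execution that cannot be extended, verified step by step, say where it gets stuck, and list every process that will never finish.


The state is SAFE; one workable sequence: P2, P8, P5, P3, P7, P1.
Key observation: P2 is the earliest step where a requested resource binds exactly: need (0, 2, 3), pool (0, 3, 3) at its turn.
Verifying each step:
  pool = (0, 3, 3)
  P2: need (0, 2, 3) fits (0, 3, 3); releases (1, 3, 0), pool now (1, 6, 3)
  P8: need (1, 4, 3) fits (1, 6, 3); releases (0, 2, 2), pool now (1, 8, 5)
  P5: need (1, 5, 5) fits (1, 8, 5); releases (2, 2, 1), pool now (3, 10, 6)
  P3: need (1, 7, 5) fits (3, 10, 6); releases (1, 3, 1), pool now (4, 13, 7)
  P7: need (3, 13, 2) fits (4, 13, 7); releases (1, 1, 2), pool now (5, 14, 9)
  P1: need (5, 7, 9) fits (5, 14, 9); releases (2, 0, 0), pool now (7, 14, 9)


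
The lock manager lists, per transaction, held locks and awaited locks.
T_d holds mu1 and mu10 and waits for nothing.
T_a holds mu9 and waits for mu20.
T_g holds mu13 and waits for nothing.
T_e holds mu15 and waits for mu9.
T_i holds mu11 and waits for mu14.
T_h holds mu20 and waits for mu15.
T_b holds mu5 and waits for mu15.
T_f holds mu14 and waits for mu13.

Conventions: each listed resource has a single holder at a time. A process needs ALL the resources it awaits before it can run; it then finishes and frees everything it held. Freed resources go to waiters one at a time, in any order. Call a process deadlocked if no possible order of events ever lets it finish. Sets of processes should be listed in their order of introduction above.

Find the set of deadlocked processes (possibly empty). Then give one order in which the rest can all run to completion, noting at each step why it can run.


Deadlocked set: T_a, T_e, T_h and T_b.
Key observation: the loop T_a -> T_h -> T_e -> T_a blocks itself forever; T_b waits into the deadlock from upstream.
A valid finishing order for the others: T_g, T_f, T_i, T_d.
Step-by-step check:
  T_g waits on nothing -> runs at once and releases mu13
  T_f: everything it awaited (mu13) is free; runs, freeing mu14
  T_i: everything it awaited (mu14) is free; runs, freeing mu11
  T_d waits on nothing -> runs at once and releases mu1 and mu10


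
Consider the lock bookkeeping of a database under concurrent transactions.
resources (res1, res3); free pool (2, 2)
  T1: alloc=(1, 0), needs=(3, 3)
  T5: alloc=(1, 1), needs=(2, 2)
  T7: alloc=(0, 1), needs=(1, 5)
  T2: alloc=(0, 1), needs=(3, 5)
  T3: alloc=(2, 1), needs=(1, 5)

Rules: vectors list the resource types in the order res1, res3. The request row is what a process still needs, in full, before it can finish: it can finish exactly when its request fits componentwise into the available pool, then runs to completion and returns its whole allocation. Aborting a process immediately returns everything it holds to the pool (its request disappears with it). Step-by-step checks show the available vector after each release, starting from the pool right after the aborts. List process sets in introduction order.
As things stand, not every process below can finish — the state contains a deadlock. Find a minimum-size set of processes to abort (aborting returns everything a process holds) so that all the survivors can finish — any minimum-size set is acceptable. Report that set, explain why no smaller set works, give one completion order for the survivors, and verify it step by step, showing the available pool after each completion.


The answer: abort T2 and T3.
Key observation: the deadlocked T7 becomes finishable only because T2 and T3 released (2, 2); it completes at step 2 below.
Minimality, checking each single-abort alternative: T1 alone leaves T7 blocked (short on res3); T5 alone leaves T7 blocked (short on res3); T7 alone leaves T2 blocked (short on res3); T2 alone leaves T7 blocked (short on res3); T3 alone leaves T7 blocked (short on res3).
One survivor order: T5, T7, T1. Verifying each step (post-abort pool first):
  pool = (4, 4)
  run T5 (needs (2, 2), free (4, 4)); after release of (1, 1) the pool is (5, 5)
  run T7 (needs (1, 5), free (5, 5)); after release of (0, 1) the pool is (5, 6)
  run T1 (needs (3, 3), free (5, 6)); after release of (1, 0) the pool is (6, 6)


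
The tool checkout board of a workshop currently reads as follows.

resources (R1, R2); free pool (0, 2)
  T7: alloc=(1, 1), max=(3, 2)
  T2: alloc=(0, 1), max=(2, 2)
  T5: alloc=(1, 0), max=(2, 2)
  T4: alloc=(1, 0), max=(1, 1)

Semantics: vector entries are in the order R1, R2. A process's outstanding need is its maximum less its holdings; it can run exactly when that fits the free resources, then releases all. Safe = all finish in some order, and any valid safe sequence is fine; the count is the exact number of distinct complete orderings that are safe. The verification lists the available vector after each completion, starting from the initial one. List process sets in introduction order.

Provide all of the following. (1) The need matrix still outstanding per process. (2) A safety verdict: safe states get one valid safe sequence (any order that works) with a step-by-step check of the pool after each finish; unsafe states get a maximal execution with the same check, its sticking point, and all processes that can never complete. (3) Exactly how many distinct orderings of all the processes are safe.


(1) Outstanding need per process (order R1, R2):
  T7: (2, 1)
  T2: (2, 1)
  T5: (1, 2)
  T4: (0, 1)
(2) SAFE. One safe sequence: T4, T5, T2, T7.
Key observation: reading the order forward, T5 is the first process whose need (1, 2) meets the free pool (1, 2) exactly on a resource it requests.
Verifying each step:
  pool = (0, 2)
  run T4 (needs (0, 1), free (0, 2)); after release of (1, 0) the pool is (1, 2)
  run T5 (needs (1, 2), free (1, 2)); after release of (1, 0) the pool is (2, 2)
  run T2 (needs (2, 1), free (2, 2)); after release of (0, 1) the pool is (2, 3)
  run T7 (needs (2, 1), free (2, 3)); after release of (1, 1) the pool is (3, 4)
(3) Precisely 2 of the possible complete orderings are safe sequences.


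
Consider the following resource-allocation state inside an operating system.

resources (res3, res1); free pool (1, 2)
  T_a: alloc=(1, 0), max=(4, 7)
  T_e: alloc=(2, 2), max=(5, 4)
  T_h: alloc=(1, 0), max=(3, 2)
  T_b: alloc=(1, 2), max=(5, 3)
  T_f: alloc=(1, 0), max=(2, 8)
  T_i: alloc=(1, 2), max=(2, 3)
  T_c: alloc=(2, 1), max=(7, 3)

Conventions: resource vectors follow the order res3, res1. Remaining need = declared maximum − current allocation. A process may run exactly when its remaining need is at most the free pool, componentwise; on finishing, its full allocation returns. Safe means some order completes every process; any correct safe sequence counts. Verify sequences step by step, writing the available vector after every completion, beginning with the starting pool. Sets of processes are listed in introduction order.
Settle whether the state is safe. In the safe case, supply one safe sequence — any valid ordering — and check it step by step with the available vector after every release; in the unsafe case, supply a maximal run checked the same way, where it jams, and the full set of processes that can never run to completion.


SAFE. One safe sequence: T_i, T_h, T_e, T_c, T_a, T_b, T_f.
Key observation: T_i marks the first exact bind of the order: its need (1, 1) fits the free (1, 2) with zero slack on a requested resource.
Walking it through:
  pool = (1, 2)
  T_i needs (1, 1) <= (1, 2) -> finishes; pool += (1, 2) = (2, 4)
  T_h needs (2, 2) <= (2, 4) -> finishes; pool += (1, 0) = (3, 4)
  T_e needs (3, 2) <= (3, 4) -> finishes; pool += (2, 2) = (5, 6)
  T_c needs (5, 2) <= (5, 6) -> finishes; pool += (2, 1) = (7, 7)
  T_a needs (3, 7) <= (7, 7) -> finishes; pool += (1, 0) = (8, 7)
  T_b needs (4, 1) <= (8, 7) -> finishes; pool += (1, 2) = (9, 9)
  T_f needs (1, 8) <= (9, 9) -> finishes; pool += (1, 0) = (10, 9)


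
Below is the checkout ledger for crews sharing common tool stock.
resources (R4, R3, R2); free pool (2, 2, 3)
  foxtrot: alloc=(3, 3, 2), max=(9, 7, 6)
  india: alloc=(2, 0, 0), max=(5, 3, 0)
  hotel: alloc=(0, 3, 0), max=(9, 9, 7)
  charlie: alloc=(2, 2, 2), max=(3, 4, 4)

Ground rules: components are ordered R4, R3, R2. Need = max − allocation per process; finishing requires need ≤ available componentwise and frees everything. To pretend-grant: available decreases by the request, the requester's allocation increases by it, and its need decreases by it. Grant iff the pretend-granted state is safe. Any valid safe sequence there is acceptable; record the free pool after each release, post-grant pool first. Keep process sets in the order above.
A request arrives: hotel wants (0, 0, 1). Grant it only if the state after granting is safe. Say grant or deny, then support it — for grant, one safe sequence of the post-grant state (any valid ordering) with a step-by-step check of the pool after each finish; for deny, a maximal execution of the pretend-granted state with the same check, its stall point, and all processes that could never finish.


GRANT — the state after the grant stays safe, e.g. via charlie, india, foxtrot, hotel.
Key observation: (2, 2, 2) free after granting still covers charlie first, and each release covers the next.
Verifying the post-grant state step by step:
  pool = (2, 2, 2)
  run charlie (needs (1, 2, 2), free (2, 2, 2)); after release of (2, 2, 2) the pool is (4, 4, 4)
  run india (needs (3, 3, 0), free (4, 4, 4)); after release of (2, 0, 0) the pool is (6, 4, 4)
  run foxtrot (needs (6, 4, 4), free (6, 4, 4)); after release of (3, 3, 2) the pool is (9, 7, 6)
  run hotel (needs (9, 6, 6), free (9, 7, 6)); after release of (0, 3, 1) the pool is (9, 10, 7)


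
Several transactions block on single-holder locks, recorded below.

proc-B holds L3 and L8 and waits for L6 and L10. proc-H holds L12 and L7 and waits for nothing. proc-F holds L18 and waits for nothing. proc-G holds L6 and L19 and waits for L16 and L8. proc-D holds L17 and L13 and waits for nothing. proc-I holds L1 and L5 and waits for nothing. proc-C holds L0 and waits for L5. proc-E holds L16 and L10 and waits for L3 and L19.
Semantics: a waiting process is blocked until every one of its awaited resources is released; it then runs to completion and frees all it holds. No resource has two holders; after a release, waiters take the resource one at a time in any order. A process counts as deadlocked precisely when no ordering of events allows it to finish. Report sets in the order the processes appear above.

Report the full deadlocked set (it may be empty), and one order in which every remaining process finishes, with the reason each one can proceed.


Deadlocked set: proc-B, proc-G and proc-E.
Key observation: the waits loop around proc-B -> proc-G -> proc-B with no way out; proc-E is caught in further circular waits.
A valid finishing order for the others: proc-H, proc-D, proc-I, proc-C, proc-F.
Verifying each step:
  proc-H: no waits; runs immediately, freeing L12 and L7
  proc-D: no waits; runs immediately, freeing L17 and L13
  proc-I: no waits; runs immediately, freeing L1 and L5
  run proc-C (all its waits — L5 — are resolved); releases L0
  proc-F: no waits; runs immediately, freeing L18


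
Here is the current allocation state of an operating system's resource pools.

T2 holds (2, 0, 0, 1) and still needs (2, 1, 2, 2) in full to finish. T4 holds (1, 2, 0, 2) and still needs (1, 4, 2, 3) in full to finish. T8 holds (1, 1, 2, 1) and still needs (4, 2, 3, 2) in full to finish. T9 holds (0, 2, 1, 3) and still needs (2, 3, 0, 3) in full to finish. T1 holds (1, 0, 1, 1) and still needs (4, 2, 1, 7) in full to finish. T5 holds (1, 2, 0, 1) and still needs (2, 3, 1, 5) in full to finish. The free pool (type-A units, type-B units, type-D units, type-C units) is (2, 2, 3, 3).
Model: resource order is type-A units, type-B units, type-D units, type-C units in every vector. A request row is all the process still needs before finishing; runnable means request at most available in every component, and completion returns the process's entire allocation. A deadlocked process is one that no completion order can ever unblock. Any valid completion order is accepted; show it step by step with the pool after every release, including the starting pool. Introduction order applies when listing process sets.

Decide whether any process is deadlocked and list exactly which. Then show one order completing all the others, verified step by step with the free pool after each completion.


The deadlocked set is empty.
Key observation: T2 leads a chain of completions in which each release enables another process.
One completion order for the rest: T2, T8, T9, T1, T5, T4. Step-by-step check:
  pool = (2, 2, 3, 3)
  run T2 (needs (2, 1, 2, 2), free (2, 2, 3, 3)); after release of (2, 0, 0, 1) the pool is (4, 2, 3, 4)
  run T8 (needs (4, 2, 3, 2), free (4, 2, 3, 4)); after release of (1, 1, 2, 1) the pool is (5, 3, 5, 5)
  run T9 (needs (2, 3, 0, 3), free (5, 3, 5, 5)); after release of (0, 2, 1, 3) the pool is (5, 5, 6, 8)
  run T1 (needs (4, 2, 1, 7), free (5, 5, 6, 8)); after release of (1, 0, 1, 1) the pool is (6, 5, 7, 9)
  run T5 (needs (2, 3, 1, 5), free (6, 5, 7, 9)); after release of (1, 2, 0, 1) the pool is (7, 7, 7, 10)
  run T4 (needs (1, 4, 2, 3), free (7, 7, 7, 10)); after release of (1, 2, 0, 2) the pool is (8, 9, 7, 12)


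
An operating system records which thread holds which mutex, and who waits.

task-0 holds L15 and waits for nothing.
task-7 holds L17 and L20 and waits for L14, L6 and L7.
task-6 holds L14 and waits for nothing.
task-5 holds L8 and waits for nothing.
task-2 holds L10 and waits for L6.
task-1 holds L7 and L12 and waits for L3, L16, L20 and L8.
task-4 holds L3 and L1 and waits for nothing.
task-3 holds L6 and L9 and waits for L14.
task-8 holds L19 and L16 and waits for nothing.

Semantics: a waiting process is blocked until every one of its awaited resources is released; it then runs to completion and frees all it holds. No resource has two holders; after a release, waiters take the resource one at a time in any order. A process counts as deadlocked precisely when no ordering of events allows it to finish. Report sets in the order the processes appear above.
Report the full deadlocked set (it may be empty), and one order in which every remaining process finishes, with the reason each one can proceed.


Deadlocked set: task-7 and task-1.
Key observation: the wait chain closes on itself along task-7 -> task-1 -> task-7; no other process is dragged down with it.
The rest can finish in the order task-6, task-4, task-5, task-3, task-2, task-0, task-8.
Walking it through:
  task-6: no waits; runs immediately, freeing L14
  task-4: no waits; runs immediately, freeing L3 and L1
  task-5: no waits; runs immediately, freeing L8
  task-3 waits on L14 — all released -> runs and releases L6 and L9
  task-2 waits on L6 — all released -> runs and releases L10
  task-0: no waits; runs immediately, freeing L15
  task-8: no waits; runs immediately, freeing L19 and L16


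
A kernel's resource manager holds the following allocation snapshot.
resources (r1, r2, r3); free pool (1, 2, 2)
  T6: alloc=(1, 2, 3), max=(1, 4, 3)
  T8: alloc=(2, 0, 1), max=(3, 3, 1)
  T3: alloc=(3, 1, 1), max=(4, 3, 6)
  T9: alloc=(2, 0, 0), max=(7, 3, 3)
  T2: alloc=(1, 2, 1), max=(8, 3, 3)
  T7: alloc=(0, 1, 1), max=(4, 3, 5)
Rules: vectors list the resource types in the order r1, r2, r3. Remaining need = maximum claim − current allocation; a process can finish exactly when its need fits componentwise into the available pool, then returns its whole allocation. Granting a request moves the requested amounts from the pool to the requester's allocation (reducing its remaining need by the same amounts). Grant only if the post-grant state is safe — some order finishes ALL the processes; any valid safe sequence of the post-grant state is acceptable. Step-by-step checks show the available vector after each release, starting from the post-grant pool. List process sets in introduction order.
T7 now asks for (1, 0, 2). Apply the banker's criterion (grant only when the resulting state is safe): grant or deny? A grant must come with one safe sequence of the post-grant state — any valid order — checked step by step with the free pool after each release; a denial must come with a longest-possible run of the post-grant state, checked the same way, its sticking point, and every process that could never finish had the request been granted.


GRANT. The post-grant state is safe; one safe sequence: T6, T8, T7, T3, T9, T2.
Key observation: post-grant, (0, 2, 0) remains, and an order beginning with T6 completes everyone.
Verifying the post-grant state step by step:
  pool = (0, 2, 0)
  run T6 (needs (0, 2, 0), free (0, 2, 0)); after release of (1, 2, 3) the pool is (1, 4, 3)
  run T8 (needs (1, 3, 0), free (1, 4, 3)); after release of (2, 0, 1) the pool is (3, 4, 4)
  run T7 (needs (3, 2, 2), free (3, 4, 4)); after release of (1, 1, 3) the pool is (4, 5, 7)
  run T3 (needs (1, 2, 5), free (4, 5, 7)); after release of (3, 1, 1) the pool is (7, 6, 8)
  run T9 (needs (5, 3, 3), free (7, 6, 8)); after release of (2, 0, 0) the pool is (9, 6, 8)
  run T2 (needs (7, 1, 2), free (9, 6, 8)); after release of (1, 2, 1) the pool is (10, 8, 9)
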